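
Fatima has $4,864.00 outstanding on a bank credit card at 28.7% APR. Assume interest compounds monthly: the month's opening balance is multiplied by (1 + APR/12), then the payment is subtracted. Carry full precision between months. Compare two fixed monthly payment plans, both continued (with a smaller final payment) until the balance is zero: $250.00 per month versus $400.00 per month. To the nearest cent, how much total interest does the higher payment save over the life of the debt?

$806.03

Monthly rate r = 28.7%/12 = 2.39167% = 0.0239167.
At $250.00/mo: n = ⌈−ln(1 − rB₀/P)/ln(1+r)⌉ = 27 payments (last $123.21); total interest = total paid − $4,864.00 = $1,759.21.
At $400.00/mo: 15 payments (last $217.18); total interest $953.18.
Interest saved = $1,759.21 − $953.18 = $806.03.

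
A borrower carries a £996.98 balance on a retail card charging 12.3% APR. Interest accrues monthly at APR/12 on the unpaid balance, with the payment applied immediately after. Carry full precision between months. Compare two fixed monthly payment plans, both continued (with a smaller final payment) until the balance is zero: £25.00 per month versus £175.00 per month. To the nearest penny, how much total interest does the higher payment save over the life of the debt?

£255.78

Monthly rate r = 12.3%/12 = 1.025% = 0.01025.
At £25.00/mo: n = ⌈−ln(1 − rB₀/P)/ln(1+r)⌉ = 52 payments (last £13.39); total interest = total paid − £996.98 = £291.41.
At £175.00/mo: 6 payments (last £157.61); total interest £35.63.
Interest saved = £291.41 − £35.63 = £255.78.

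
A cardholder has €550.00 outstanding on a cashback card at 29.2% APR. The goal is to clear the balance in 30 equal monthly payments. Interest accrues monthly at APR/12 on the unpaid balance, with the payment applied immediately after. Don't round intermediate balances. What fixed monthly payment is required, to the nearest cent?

€26.04

Monthly rate r = 29.2%/12 = 2.43333% = 0.0243333.
Level-payment amortization: P = B₀·r / (1 − (1+r)^(−n)) = 550.00·0.0243333 / (1 − 1.02433^(−30)).
Denominator 1 − (1+r)^(−30) = 0.513860585.
P = 13.3833 / 0.513860585 ≈ 26.04.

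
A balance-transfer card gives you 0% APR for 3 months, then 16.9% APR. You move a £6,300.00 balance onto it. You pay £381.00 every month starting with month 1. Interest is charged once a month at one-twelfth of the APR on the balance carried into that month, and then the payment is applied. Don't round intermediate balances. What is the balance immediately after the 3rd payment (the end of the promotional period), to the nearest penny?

£5,157.00

Promo months 1–3 at r₀ = 0%/12 = 0; months 4+ at r₁ = 16.9%/12 = 0.0140833.
After month 3 (no interest yet): B = £6,300.00 − 3·£381.00 = £5,157.00.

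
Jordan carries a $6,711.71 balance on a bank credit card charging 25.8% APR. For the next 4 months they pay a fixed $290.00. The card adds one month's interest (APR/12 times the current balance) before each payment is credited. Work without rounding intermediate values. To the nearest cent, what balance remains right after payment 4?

Monthly rate r = 25.8%/12 = 2.15% = 0.0215.
Each month: B ← B·(1+r) − $290.00.
Month 1: interest $144.30; balance after payment $6,566.01.
Month 2: interest $141.17; balance after payment $6,417.18.
Month 3: interest $137.97; balance after payment $6,265.15.
Month 4: interest $134.70; balance after payment $6,109.85.

$6,109.85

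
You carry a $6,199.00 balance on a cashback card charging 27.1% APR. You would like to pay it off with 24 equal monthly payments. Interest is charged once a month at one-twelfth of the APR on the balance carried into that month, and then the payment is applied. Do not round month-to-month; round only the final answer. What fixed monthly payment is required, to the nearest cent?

$337.42

Monthly rate r = 27.1%/12 = 2.25833% = 0.0225833.
Level-payment amortization: P = B₀·r / (1 − (1+r)^(−n)) = 6199.00·0.0225833 / (1 − 1.02258^(−24)).
Denominator 1 − (1+r)^(−24) = 0.414898841.
P = 139.994 / 0.414898841 ≈ 337.42.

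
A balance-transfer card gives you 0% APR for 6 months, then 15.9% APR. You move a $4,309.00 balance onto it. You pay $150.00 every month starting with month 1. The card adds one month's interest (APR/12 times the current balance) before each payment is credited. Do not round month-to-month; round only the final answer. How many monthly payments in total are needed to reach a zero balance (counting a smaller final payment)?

Promo months 1–6 at r₀ = 0%/12 = 0; months 7+ at r₁ = 15.9%/12 = 0.01325.
After month 6 (no interest yet): B = $4,309.00 − 6·$150.00 = $3,409.00.
Then at r₁ with $150.00/mo: n₂ = −ln(1 − r₁·B/P)/ln(1+r₁) ≈ 27.22 → 28 more payments.

34 months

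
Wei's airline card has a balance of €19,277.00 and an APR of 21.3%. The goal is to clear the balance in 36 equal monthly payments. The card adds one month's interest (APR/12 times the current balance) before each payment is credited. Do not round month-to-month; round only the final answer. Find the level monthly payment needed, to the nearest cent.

Monthly rate r = 21.3%/12 = 1.775% = 0.01775.
Level-payment amortization: P = B₀·r / (1 − (1+r)^(−n)) = 19277.00·0.01775 / (1 − 1.01775^(−36)).
Denominator 1 − (1+r)^(−36) = 0.469213337.
P = 342.167 / 0.469213337 ≈ 729.23.

€729.23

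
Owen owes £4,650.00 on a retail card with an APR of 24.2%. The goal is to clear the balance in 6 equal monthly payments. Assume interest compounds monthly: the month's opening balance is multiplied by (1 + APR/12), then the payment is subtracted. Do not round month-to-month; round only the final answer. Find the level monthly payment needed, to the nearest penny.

£830.61

Monthly rate r = 24.2%/12 = 2.01667% = 0.0201667.
Level-payment amortization: P = B₀·r / (1 − (1+r)^(−n)) = 4650.00·0.0201667 / (1 − 1.02017^(−6)).
Denominator 1 − (1+r)^(−6) = 0.11289868.
P = 93.775 / 0.11289868 ≈ 830.61.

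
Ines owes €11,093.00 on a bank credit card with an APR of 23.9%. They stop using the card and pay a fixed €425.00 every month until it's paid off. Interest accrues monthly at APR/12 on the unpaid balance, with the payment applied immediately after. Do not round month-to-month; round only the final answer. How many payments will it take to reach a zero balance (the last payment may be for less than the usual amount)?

Monthly rate r = 23.9%/12 = 1.99167% = 0.0199167.
Recurrence: B ← B·(1+r) − €425.00.
Month 1: interest €220.94; balance after payment €10,888.94.
Month 2: interest €216.87; balance after payment €10,680.81.
Closed form: n = −ln(1 − rB₀/P)/ln(1+r) = −ln(0.48015)/ln(1.01992) ≈ 37.202, so the balance reaches zero during payment 38.

38 payments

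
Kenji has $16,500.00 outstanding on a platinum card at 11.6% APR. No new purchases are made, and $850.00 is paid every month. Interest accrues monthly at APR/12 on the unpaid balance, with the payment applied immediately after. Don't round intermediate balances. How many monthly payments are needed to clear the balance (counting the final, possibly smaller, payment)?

Monthly rate r = 11.6%/12 = 0.966667% = 0.00966667.
Recurrence: B ← B·(1+r) − $850.00.
Month 1: interest $159.50; balance after payment $15,809.50.
Month 2: interest $152.83; balance after payment $15,112.33.
Closed form: n = −ln(1 − rB₀/P)/ln(1+r) = −ln(0.81235)/ln(1.00967) ≈ 21.602, so the balance reaches zero during payment 22.

22 payments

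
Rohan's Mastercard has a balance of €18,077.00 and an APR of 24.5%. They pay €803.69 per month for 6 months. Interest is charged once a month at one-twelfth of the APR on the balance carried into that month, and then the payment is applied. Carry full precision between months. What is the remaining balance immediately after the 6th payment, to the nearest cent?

€15,332.51

Monthly rate r = 24.5%/12 = 2.04167% = 0.0204167.
Each month: B ← B·(1+r) − €803.69.
Month 1: interest €369.07; balance after payment €17,642.38.
Month 2: interest €360.20; balance after payment €17,198.89.
Month 3: interest €351.14; balance after payment €16,746.34.
Month 4: interest €341.90; balance after payment €16,284.56.
Month 5: interest €332.48; balance after payment €15,813.35.
Month 6: interest €322.86; balance after payment €15,332.51.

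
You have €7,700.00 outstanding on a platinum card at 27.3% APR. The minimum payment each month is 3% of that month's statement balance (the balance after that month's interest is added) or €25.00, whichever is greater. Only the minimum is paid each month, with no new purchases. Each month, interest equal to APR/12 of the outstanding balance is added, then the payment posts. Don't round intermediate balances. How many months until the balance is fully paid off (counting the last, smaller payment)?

343 months

Monthly rate r = 27.3%/12 = 2.275% = 0.02275.
While 3% of the post-interest balance exceeds €25.00, each month B ← (B·(1+r))·(1 − 0.03), i.e. B shrinks by the factor (1+r)·0.97 = 0.99207.
This holds for months 1–283. Entering month 284 the balance is €808.46; 3% of the post-interest balance is now below €25.00, so the flat €25.00 minimum applies from here.
From month 284 a fixed €25.00 at rate r clears €808.46 in 60 more payments. Total: 283 + 60 = 343 months.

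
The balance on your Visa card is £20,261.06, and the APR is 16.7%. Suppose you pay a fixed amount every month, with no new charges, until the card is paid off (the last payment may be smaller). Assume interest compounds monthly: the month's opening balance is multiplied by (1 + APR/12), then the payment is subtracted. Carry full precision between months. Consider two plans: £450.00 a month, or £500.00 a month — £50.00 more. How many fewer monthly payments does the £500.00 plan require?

Monthly rate r = 16.7%/12 = 1.39167% = 0.0139167.
At £450.00/mo: n = ⌈−ln(1 − rB₀/P)/ln(1+r)⌉ = 72 payments (last £124.76); total interest = total paid − £20,261.06 = £11,813.70.
At £500.00/mo: 61 payments (last £26.07); total interest £9,765.01.
Payments saved = 72 − 61 = 11.

11 fewer payments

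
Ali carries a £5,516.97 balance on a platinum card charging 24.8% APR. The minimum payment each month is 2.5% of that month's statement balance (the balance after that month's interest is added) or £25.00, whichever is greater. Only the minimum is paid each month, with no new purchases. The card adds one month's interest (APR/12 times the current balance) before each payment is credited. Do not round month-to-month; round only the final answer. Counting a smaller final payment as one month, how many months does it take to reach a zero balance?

437 months

Monthly rate r = 24.8%/12 = 2.06667% = 0.0206667.
While 2.5% of the post-interest balance exceeds £25.00, each month B ← (B·(1+r))·(1 − 0.025), i.e. B shrinks by the factor (1+r)·0.975 = 0.99515.
This holds for months 1–356. Entering month 357 the balance is £977.29; 2.5% of the post-interest balance is now below £25.00, so the flat £25.00 minimum applies from here.
From month 357 a fixed £25.00 at rate r clears £977.29 in 81 more payments. Total: 356 + 81 = 437 months.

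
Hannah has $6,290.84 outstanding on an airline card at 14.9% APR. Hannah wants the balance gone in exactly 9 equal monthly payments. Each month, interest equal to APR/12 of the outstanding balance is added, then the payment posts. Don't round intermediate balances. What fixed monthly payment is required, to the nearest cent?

$743.09

Monthly rate r = 14.9%/12 = 1.24167% = 0.0124167.
Level-payment amortization: P = B₀·r / (1 − (1+r)^(−n)) = 6290.84·0.0124167 / (1 − 1.01242^(−9)).
Denominator 1 − (1+r)^(−9) = 0.105116654.
P = 78.1113 / 0.105116654 ≈ 743.09.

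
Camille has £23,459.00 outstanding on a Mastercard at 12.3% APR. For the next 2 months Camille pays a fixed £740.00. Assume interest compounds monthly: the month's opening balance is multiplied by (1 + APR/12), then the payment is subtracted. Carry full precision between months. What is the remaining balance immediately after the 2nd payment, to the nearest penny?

Monthly rate r = 12.3%/12 = 1.025% = 0.01025.
Each month: B ← B·(1+r) − £740.00.
Month 1: interest £240.45; balance after payment £22,959.45.
Month 2: interest £235.33; balance after payment £22,454.79.

£22,454.79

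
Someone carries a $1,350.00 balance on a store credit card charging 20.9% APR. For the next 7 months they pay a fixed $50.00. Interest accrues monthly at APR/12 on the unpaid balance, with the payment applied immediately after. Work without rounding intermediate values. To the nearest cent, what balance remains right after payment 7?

Monthly rate r = 20.9%/12 = 1.74167% = 0.0174167.
Each month: B ← B·(1+r) − $50.00.
Month 1: interest $23.51; balance after payment $1,323.51.
Month 2: interest $23.05; balance after payment $1,296.56.
Month 3: interest $22.58; balance after payment $1,269.15.
Month 4: interest $22.10; balance after payment $1,241.25.
Month 5: interest $21.62; balance after payment $1,212.87.
Month 6: interest $21.12; balance after payment $1,183.99.
Month 7: interest $20.62; balance after payment $1,154.61.

$1,154.61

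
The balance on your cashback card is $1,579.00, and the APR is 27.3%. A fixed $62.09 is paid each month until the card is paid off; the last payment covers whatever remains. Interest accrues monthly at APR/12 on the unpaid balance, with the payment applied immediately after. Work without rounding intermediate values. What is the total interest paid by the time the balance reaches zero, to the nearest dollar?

$806

Monthly rate r = 27.3%/12 = 2.275% = 0.02275.
Payoff takes n = ⌈−ln(1 − rB₀/P)/ln(1+r)⌉ = ⌈38.411⌉ = 39 payments; the last is $25.68.
Total paid = 38·$62.09 + $25.68 = $2,385.10.
Total interest = total paid − principal = $2,385.10 − $1,579.00 = $806.10.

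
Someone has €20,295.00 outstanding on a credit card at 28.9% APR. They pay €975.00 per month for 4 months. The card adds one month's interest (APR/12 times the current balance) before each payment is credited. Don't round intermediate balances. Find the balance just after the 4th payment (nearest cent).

Monthly rate r = 28.9%/12 = 2.40833% = 0.0240833.
Each month: B ← B·(1+r) − €975.00.
Month 1: interest €488.77; balance after payment €19,808.77.
Month 2: interest €477.06; balance after payment €19,310.83.
Month 3: interest €465.07; balance after payment €18,800.90.
Month 4: interest €452.79; balance after payment €18,278.69.

€18,278.69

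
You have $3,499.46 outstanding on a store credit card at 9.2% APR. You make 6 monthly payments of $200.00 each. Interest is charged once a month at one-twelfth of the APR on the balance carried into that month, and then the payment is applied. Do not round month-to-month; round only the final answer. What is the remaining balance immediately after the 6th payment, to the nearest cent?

$2,440.32

Monthly rate r = 9.2%/12 = 0.766667% = 0.00766667.
Each month: B ← B·(1+r) − $200.00.
Month 1: interest $26.83; balance after payment $3,326.29.
Month 2: interest $25.50; balance after payment $3,151.79.
Month 3: interest $24.16; balance after payment $2,975.95.
Month 4: interest $22.82; balance after payment $2,798.77.
Month 5: interest $21.46; balance after payment $2,620.23.
Month 6: interest $20.09; balance after payment $2,440.32.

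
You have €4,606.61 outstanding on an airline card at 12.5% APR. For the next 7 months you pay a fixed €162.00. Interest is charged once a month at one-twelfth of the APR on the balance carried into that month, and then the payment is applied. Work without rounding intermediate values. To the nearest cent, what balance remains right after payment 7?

Monthly rate r = 12.5%/12 = 1.04167% = 0.0104167.
Each month: B ← B·(1+r) − €162.00.
Month 1: interest €47.99; balance after payment €4,492.60.
Month 2: interest €46.80; balance after payment €4,377.39.
Month 3: interest €45.60; balance after payment €4,260.99.
Month 4: interest €44.39; balance after payment €4,143.38.
Month 5: interest €43.16; balance after payment €4,024.54.
Month 6: interest €41.92; balance after payment €3,904.46.
Month 7: interest €40.67; balance after payment €3,783.13.

€3,783.13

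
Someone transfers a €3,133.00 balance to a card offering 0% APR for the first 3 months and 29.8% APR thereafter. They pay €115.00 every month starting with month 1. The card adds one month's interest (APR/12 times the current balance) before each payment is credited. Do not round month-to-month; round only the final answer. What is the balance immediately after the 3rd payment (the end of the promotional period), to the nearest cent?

Promo months 1–3 at r₀ = 0%/12 = 0; months 4+ at r₁ = 29.8%/12 = 0.0248333.
After month 3 (no interest yet): B = €3,133.00 − 3·€115.00 = €2,788.00.

€2,788.00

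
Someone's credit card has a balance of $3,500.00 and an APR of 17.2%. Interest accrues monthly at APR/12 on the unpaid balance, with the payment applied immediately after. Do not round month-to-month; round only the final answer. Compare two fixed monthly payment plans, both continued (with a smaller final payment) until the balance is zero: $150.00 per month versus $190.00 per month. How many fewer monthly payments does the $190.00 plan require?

7 fewer payments

Monthly rate r = 17.2%/12 = 1.43333% = 0.0143333.
At $150.00/mo: n = ⌈−ln(1 − rB₀/P)/ln(1+r)⌉ = 29 payments (last $91.41); total interest = total paid − $3,500.00 = $791.41.
At $190.00/mo: 22 payments (last $103.26); total interest $593.26.
Payments saved = 29 − 22 = 7.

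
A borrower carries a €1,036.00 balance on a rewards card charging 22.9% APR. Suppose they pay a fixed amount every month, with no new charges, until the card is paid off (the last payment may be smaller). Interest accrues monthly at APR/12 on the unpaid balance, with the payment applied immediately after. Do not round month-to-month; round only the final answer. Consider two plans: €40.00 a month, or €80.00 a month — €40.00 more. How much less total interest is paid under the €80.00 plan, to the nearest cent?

Monthly rate r = 22.9%/12 = 1.90833% = 0.0190833.
At €40.00/mo: n = ⌈−ln(1 − rB₀/P)/ln(1+r)⌉ = 37 payments (last €2.57); total interest = total paid − €1,036.00 = €406.57.
At €80.00/mo: 16 payments (last €1.32); total interest €165.32.
Interest saved = €406.57 − €165.32 = €241.25.

€241.25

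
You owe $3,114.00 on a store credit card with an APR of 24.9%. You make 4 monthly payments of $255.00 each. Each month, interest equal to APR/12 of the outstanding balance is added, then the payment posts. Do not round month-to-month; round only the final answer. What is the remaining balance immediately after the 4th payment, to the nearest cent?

$2,328.43

Monthly rate r = 24.9%/12 = 2.075% = 0.02075.
Each month: B ← B·(1+r) − $255.00.
Month 1: interest $64.62; balance after payment $2,923.62.
Month 2: interest $60.67; balance after payment $2,729.28.
Month 3: interest $56.63; balance after payment $2,530.91.
Month 4: interest $52.52; balance after payment $2,328.43.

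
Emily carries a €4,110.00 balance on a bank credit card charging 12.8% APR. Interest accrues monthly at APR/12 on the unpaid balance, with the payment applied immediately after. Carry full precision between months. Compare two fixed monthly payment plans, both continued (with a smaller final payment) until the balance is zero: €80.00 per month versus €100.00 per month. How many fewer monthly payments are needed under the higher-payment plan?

20 fewer payments

Monthly rate r = 12.8%/12 = 1.06667% = 0.0106667.
At €80.00/mo: n = ⌈−ln(1 − rB₀/P)/ln(1+r)⌉ = 75 payments (last €67.31); total interest = total paid − €4,110.00 = €1,877.31.
At €100.00/mo: 55 payments (last €37.97); total interest €1,327.97.
Payments saved = 75 − 55 = 20.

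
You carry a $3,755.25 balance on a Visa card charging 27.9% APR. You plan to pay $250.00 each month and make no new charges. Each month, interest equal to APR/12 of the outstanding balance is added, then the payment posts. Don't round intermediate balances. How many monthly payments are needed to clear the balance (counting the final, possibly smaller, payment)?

19 payments

Monthly rate r = 27.9%/12 = 2.325% = 0.02325.
Recurrence: B ← B·(1+r) − $250.00.
Month 1: interest $87.31; balance after payment $3,592.56.
Month 2: interest $83.53; balance after payment $3,426.09.
Closed form: n = −ln(1 − rB₀/P)/ln(1+r) = −ln(0.65076)/ln(1.02325) ≈ 18.692, so the balance reaches zero during payment 19.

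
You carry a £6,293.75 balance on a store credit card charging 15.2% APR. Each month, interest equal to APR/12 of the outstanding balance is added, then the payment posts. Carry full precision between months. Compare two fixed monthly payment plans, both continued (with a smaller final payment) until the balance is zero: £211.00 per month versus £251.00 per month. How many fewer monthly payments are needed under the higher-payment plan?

7 fewer payments

Monthly rate r = 15.2%/12 = 1.26667% = 0.0126667.
At £211.00/mo: n = ⌈−ln(1 − rB₀/P)/ln(1+r)⌉ = 38 payments (last £147.94); total interest = total paid − £6,293.75 = £1,661.19.
At £251.00/mo: 31 payments (last £90.99); total interest £1,327.24.
Payments saved = 38 − 31 = 7.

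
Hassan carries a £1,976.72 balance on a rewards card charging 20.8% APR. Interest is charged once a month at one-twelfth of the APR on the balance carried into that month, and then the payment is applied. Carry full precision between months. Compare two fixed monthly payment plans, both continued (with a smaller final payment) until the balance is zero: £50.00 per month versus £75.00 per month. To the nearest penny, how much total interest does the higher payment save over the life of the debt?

Monthly rate r = 20.8%/12 = 1.73333% = 0.0173333.
At £50.00/mo: n = ⌈−ln(1 − rB₀/P)/ln(1+r)⌉ = 68 payments (last £13.57); total interest = total paid − £1,976.72 = £1,386.85.
At £75.00/mo: 36 payments (last £38.94); total interest £687.22.
Interest saved = £1,386.85 − £687.22 = £699.63.

£699.63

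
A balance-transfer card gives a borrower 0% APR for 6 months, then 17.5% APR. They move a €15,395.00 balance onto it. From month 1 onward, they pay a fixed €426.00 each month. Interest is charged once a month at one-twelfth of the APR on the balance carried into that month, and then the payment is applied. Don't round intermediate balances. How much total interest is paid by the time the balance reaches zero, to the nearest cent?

€4,196.34

Promo months 1–6 at r₀ = 0%/12 = 0; months 7+ at r₁ = 17.5%/12 = 0.0145833.
After month 6 (no interest yet): B = €15,395.00 − 6·€426.00 = €12,839.00.
Then at r₁ with €426.00/mo: n₂ = −ln(1 − r₁·B/P)/ln(1+r₁) ≈ 39.99 → 40 more payments.
Total paid = 45·€426.00 + €421.34 = €19,591.34; interest = €19,591.34 − €15,395.00 = €4,196.34.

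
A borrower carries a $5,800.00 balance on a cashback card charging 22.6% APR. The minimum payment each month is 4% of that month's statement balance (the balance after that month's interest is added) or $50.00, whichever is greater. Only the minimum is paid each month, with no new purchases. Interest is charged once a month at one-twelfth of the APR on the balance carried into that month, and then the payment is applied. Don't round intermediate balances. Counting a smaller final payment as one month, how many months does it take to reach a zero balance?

Monthly rate r = 22.6%/12 = 1.88333% = 0.0188333.
While 4% of the post-interest balance exceeds $50.00, each month B ← (B·(1+r))·(1 − 0.04), i.e. B shrinks by the factor (1+r)·0.96 = 0.97808.
This holds for months 1–71. Entering month 72 the balance is $1,202.29; 4% of the post-interest balance is now below $50.00, so the flat $50.00 minimum applies from here.
From month 72 a fixed $50.00 at rate r clears $1,202.29 in 33 more payments. Total: 71 + 33 = 104 months.

104 months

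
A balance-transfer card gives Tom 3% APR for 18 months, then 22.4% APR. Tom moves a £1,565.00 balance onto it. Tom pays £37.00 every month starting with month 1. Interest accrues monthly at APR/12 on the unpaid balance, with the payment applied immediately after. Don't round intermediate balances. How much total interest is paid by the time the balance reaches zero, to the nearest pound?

Promo months 1–18 at r₀ = 3%/12 = 0.0025; months 19+ at r₁ = 22.4%/12 = 0.0186667.
After month 18: iterate B ← B·(1+r₀) − £37.00 for 18 months → £956.60.
Then at r₁ with £37.00/mo: n₂ = −ln(1 − r₁·B/P)/ln(1+r₁) ≈ 35.63 → 36 more payments.
Total paid = 53·£37.00 + £23.38 = £1,984.38; interest = £1,984.38 − £1,565.00 = £419.38.

£419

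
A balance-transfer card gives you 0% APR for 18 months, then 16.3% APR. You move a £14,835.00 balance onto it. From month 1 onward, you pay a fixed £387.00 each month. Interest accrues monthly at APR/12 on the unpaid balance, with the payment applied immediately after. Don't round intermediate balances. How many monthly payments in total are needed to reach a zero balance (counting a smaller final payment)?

42 months

Promo months 1–18 at r₀ = 0%/12 = 0; months 19+ at r₁ = 16.3%/12 = 0.0135833.
After month 18 (no interest yet): B = £14,835.00 − 18·£387.00 = £7,869.00.
Then at r₁ with £387.00/mo: n₂ = −ln(1 − r₁·B/P)/ln(1+r₁) ≈ 23.96 → 24 more payments.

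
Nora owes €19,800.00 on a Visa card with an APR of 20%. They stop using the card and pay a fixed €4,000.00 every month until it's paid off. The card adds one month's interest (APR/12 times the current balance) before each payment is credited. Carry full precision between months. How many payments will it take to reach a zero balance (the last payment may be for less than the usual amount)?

Monthly rate r = 20%/12 = 1.66667% = 0.0166667.
Recurrence: B ← B·(1+r) − €4,000.00.
Month 1: interest €330.00; balance after payment €16,130.00.
Month 2: interest €268.83; balance after payment €12,398.83.
Month 3: interest €206.65; balance after payment €8,605.48.
Month 4: interest €143.42; balance after payment €4,748.91.
Month 5: interest €79.15; balance after payment €828.05.
Month 6: interest €13.80; balance after payment €0.00.

6 payments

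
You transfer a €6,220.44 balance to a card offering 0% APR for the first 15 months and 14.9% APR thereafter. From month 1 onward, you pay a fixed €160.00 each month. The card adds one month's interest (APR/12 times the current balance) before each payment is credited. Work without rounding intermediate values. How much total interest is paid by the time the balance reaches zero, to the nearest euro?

Promo months 1–15 at r₀ = 0%/12 = 0; months 16+ at r₁ = 14.9%/12 = 0.0124167.
After month 15 (no interest yet): B = €6,220.44 − 15·€160.00 = €3,820.44.
Then at r₁ with €160.00/mo: n₂ = −ln(1 − r₁·B/P)/ln(1+r₁) ≈ 28.50 → 29 more payments.
Total paid = 43·€160.00 + €79.80 = €6,959.80; interest = €6,959.80 − €6,220.44 = €739.36.

€739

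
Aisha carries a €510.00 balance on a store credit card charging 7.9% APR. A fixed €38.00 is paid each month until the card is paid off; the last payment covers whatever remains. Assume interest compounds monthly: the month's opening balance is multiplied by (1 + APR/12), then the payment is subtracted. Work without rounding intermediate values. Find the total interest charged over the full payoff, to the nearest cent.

€25.72

Monthly rate r = 7.9%/12 = 0.658333% = 0.00658333.
Payoff takes n = ⌈−ln(1 − rB₀/P)/ln(1+r)⌉ = ⌈14.098⌉ = 15 payments; the last is €3.72.
Total paid = 14·€38.00 + €3.72 = €535.72.
Total interest = total paid − principal = €535.72 − €510.00 = €25.72.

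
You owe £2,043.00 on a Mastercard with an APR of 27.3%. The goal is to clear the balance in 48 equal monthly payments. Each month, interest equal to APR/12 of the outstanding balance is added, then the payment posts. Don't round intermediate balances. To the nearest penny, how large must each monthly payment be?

Monthly rate r = 27.3%/12 = 2.275% = 0.02275.
Level-payment amortization: P = B₀·r / (1 − (1+r)^(−n)) = 2043.00·0.02275 / (1 − 1.02275^(−48)).
Denominator 1 − (1+r)^(−48) = 0.660324231.
P = 46.4782 / 0.660324231 ≈ 70.39.

£70.39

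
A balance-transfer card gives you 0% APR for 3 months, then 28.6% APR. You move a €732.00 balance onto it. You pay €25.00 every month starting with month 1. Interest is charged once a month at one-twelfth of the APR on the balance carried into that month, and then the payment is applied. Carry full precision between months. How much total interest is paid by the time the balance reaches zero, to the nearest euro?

Promo months 1–3 at r₀ = 0%/12 = 0; months 4+ at r₁ = 28.6%/12 = 0.0238333.
After month 3 (no interest yet): B = €732.00 − 3·€25.00 = €657.00.
Then at r₁ with €25.00/mo: n₂ = −ln(1 − r₁·B/P)/ln(1+r₁) ≈ 41.79 → 42 more payments.
Total paid = 44·€25.00 + €19.90 = €1,119.90; interest = €1,119.90 − €732.00 = €387.90.

€388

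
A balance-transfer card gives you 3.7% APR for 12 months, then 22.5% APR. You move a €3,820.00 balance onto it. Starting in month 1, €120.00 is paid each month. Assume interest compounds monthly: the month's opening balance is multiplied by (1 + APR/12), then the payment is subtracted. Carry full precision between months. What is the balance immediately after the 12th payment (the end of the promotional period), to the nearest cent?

Promo months 1–12 at r₀ = 3.7%/12 = 0.00308333; months 13+ at r₁ = 22.5%/12 = 0.01875.
After month 12: iterate B ← B·(1+r₀) − €120.00 for 12 months → €2,499.09.

€2,499.09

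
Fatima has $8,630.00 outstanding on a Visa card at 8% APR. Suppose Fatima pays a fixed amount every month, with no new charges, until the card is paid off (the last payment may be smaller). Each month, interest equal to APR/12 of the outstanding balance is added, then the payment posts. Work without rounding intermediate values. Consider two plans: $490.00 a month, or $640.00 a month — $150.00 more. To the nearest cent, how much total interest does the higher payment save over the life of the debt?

$137.73

Monthly rate r = 8%/12 = 0.666667% = 0.00666667.
At $490.00/mo: n = ⌈−ln(1 − rB₀/P)/ln(1+r)⌉ = 19 payments (last $390.99); total interest = total paid − $8,630.00 = $580.99.
At $640.00/mo: 15 payments (last $113.26); total interest $443.26.
Interest saved = $580.99 − $443.26 = $137.73.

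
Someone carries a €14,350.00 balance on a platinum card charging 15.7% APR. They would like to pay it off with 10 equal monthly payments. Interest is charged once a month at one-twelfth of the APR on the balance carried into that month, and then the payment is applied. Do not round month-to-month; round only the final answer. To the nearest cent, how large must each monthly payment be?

Monthly rate r = 15.7%/12 = 1.30833% = 0.0130833.
Level-payment amortization: P = B₀·r / (1 − (1+r)^(−n)) = 14350.00·0.0130833 / (1 − 1.01308^(−10)).
Denominator 1 − (1+r)^(−10) = 0.121891273.
P = 187.746 / 0.121891273 ≈ 1540.27.

€1,540.27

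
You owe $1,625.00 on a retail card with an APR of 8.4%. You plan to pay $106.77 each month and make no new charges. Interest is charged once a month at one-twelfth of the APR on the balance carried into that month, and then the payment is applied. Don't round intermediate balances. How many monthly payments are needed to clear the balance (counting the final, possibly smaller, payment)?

Monthly rate r = 8.4%/12 = 0.7% = 0.007.
Recurrence: B ← B·(1+r) − $106.77.
Month 1: interest $11.38; balance after payment $1,529.61.
Month 2: interest $10.71; balance after payment $1,433.54.
Closed form: n = −ln(1 − rB₀/P)/ln(1+r) = −ln(0.89346)/ln(1.007) ≈ 16.149, so the balance reaches zero during payment 17.

17 months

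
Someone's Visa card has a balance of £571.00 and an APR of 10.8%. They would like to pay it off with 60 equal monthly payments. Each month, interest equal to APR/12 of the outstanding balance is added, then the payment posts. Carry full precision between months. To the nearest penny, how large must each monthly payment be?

£12.36

Monthly rate r = 10.8%/12 = 0.9% = 0.009.
Level-payment amortization: P = B₀·r / (1 − (1+r)^(−n)) = 571.00·0.009 / (1 − 1.009^(−60)).
Denominator 1 − (1+r)^(−60) = 0.415842407.
P = 5.139 / 0.415842407 ≈ 12.36.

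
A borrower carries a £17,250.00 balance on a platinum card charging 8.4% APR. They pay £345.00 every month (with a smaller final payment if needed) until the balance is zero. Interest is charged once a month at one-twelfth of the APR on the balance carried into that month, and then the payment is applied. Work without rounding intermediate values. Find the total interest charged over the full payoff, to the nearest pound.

Monthly rate r = 8.4%/12 = 0.7% = 0.007.
Payoff takes n = ⌈−ln(1 − rB₀/P)/ln(1+r)⌉ = ⌈61.756⌉ = 62 payments; the last is £260.89.
Total paid = 61·£345.00 + £260.89 = £21,305.89.
Total interest = total paid − principal = £21,305.89 − £17,250.00 = £4,055.89.

£4,056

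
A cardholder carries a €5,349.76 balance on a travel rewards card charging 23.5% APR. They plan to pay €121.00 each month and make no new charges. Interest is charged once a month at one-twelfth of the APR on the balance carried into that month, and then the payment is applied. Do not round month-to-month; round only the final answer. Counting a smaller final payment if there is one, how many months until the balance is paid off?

Monthly rate r = 23.5%/12 = 1.95833% = 0.0195833.
Recurrence: B ← B·(1+r) − €121.00.
Month 1: interest €104.77; balance after payment €5,333.53.
Month 2: interest €104.45; balance after payment €5,316.97.
Closed form: n = −ln(1 − rB₀/P)/ln(1+r) = −ln(0.13416)/ln(1.01958) ≈ 103.573, so the balance reaches zero during payment 104.

104 payments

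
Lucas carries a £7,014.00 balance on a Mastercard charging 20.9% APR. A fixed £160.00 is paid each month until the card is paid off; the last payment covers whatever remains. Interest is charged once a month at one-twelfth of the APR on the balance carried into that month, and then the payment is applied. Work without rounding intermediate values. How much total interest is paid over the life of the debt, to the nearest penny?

£6,346.79

Monthly rate r = 20.9%/12 = 1.74167% = 0.0174167.
Payoff takes n = ⌈−ln(1 − rB₀/P)/ln(1+r)⌉ = ⌈83.503⌉ = 84 payments; the last is £80.79.
Total paid = 83·£160.00 + £80.79 = £13,360.79.
Total interest = total paid − principal = £13,360.79 − £7,014.00 = £6,346.79.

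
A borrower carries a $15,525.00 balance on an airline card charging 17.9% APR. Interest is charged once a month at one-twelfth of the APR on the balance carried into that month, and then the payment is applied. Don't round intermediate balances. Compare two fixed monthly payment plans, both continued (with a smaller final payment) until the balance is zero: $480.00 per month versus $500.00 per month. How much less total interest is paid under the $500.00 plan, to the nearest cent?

Monthly rate r = 17.9%/12 = 1.49167% = 0.0149167.
At $480.00/mo: n = ⌈−ln(1 − rB₀/P)/ln(1+r)⌉ = 45 payments (last $233.78); total interest = total paid − $15,525.00 = $5,828.78.
At $500.00/mo: 43 payments (last $6.35); total interest $5,481.35.
Interest saved = $5,828.78 − $5,481.35 = $347.43.

$347.43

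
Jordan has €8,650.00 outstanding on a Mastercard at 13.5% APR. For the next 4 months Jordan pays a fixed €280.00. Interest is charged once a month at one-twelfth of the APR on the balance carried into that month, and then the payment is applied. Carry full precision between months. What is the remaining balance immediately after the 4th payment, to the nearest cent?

€7,906.83

Monthly rate r = 13.5%/12 = 1.125% = 0.01125.
Each month: B ← B·(1+r) − €280.00.
Month 1: interest €97.31; balance after payment €8,467.31.
Month 2: interest €95.26; balance after payment €8,282.57.
Month 3: interest €93.18; balance after payment €8,095.75.
Month 4: interest €91.08; balance after payment €7,906.83.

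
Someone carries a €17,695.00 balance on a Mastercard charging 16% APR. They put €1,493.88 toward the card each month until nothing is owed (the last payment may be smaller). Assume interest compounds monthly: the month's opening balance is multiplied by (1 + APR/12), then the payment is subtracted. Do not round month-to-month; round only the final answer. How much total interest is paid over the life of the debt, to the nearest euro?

€1,693

Monthly rate r = 16%/12 = 1.33333% = 0.0133333.
Payoff takes n = ⌈−ln(1 − rB₀/P)/ln(1+r)⌉ = ⌈12.978⌉ = 13 payments; the last is €1,461.17.
Total paid = 12·€1,493.88 + €1,461.17 = €19,387.73.
Total interest = total paid − principal = €19,387.73 − €17,695.00 = €1,692.73.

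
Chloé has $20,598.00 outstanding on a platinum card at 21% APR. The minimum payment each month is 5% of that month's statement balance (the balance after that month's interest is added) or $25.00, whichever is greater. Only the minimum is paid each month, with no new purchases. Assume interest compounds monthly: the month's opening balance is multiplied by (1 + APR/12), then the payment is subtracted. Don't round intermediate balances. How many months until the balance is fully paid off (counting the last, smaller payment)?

Monthly rate r = 21%/12 = 1.75% = 0.0175.
While 5% of the post-interest balance exceeds $25.00, each month B ← (B·(1+r))·(1 − 0.05), i.e. B shrinks by the factor (1+r)·0.95 = 0.96663.
This holds for months 1–111. Entering month 112 the balance is $475.85; 5% of the post-interest balance is now below $25.00, so the flat $25.00 minimum applies from here.
From month 112 a fixed $25.00 at rate r clears $475.85 in 24 more payments. Total: 111 + 24 = 135 months.

135 months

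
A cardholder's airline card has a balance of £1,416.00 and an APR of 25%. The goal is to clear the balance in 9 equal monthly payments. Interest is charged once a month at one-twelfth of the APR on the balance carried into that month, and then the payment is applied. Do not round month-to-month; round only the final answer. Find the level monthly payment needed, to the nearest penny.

£174.17

Monthly rate r = 25%/12 = 2.08333% = 0.0208333.
Level-payment amortization: P = B₀·r / (1 − (1+r)^(−n)) = 1416.00·0.0208333 / (1 − 1.02083^(−9)).
Denominator 1 − (1+r)^(−9) = 0.169372288.
P = 29.5 / 0.169372288 ≈ 174.17.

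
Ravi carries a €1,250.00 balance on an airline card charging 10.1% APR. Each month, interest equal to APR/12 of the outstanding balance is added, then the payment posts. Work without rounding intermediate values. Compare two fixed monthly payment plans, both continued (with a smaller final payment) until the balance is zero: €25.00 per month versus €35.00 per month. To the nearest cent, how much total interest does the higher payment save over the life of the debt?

€136.08

Monthly rate r = 10.1%/12 = 0.841667% = 0.00841667.
At €25.00/mo: n = ⌈−ln(1 − rB₀/P)/ln(1+r)⌉ = 66 payments (last €4.10); total interest = total paid − €1,250.00 = €379.10.
At €35.00/mo: 43 payments (last €23.02); total interest €243.02.
Interest saved = €379.10 − €243.02 = €136.08.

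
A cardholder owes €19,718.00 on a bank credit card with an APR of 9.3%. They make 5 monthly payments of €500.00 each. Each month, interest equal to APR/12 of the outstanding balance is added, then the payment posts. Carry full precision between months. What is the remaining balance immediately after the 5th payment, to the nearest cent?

€17,954.96

Monthly rate r = 9.3%/12 = 0.775% = 0.00775.
Each month: B ← B·(1+r) − €500.00.
Month 1: interest €152.81; balance after payment €19,370.81.
Month 2: interest €150.12; balance after payment €19,020.94.
Month 3: interest €147.41; balance after payment €18,668.35.
Month 4: interest €144.68; balance after payment €18,313.03.
Month 5: interest €141.93; balance after payment €17,954.96.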